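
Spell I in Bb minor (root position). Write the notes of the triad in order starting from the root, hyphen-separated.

I is built on scale degree 1, which is Bb in both Bb minor and its parallel. Stacking thirds in Bb major on Bb gives Bb–D–F.

Bb-D-F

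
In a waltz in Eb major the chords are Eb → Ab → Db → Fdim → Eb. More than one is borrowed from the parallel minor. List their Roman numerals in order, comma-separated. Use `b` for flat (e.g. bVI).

In Eb major the diatonic chords are Eb, Fm, Gm, Ab, Bb, Cm, Ddim. Of the given chords, Eb and Ab are diatonic. But Db (Db–F–Ab) is foreign: the diatonic vii° on degree 7 is Ddim, whereas Db comes from Eb minor. It is labeled bVII. Fdim (F–Ab–Cb) doesn't fit — on degree 2 Eb major would have Fm (ii). Fdim is the degree-2 chord of Eb minor, so it is the borrowed ii°.

bVII, ii°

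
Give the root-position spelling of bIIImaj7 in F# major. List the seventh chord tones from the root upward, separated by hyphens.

Scale degree 3 in F# major is A#. bIIImaj7 uses the lowered form, A, taken from F# minor. Building the major-seventh chord from the parallel minor on A: A–C#–E–G#.

A-C#-E-G#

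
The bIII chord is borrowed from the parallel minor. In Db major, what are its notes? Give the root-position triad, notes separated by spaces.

Fb Ab Cb

Scale degree 3 in Db major is F. bIII uses the lowered form, Fb, taken from Db minor. Stacking thirds in Db minor on Fb gives Fb–Ab–Cb.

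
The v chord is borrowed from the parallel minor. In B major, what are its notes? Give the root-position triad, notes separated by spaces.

F# A C#

The root, F#, is scale degree 5 — the same note in B major and B minor; only the chord quality changes. Stacking thirds in B minor on F# gives F#–A–C#.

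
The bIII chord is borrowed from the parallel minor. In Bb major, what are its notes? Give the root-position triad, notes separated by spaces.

Scale degree 3 in Bb major is D. bIII uses the lowered form, Db, taken from Bb minor. Building the major chord from the parallel minor on Db: Db–F–Ab.

Db F Ab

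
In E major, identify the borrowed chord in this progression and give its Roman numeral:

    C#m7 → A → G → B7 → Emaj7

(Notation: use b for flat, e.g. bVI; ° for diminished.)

bIII

In E major the diatonic chords are E, F#m, G#m, A, B, C#m, D#dim. C#m7, A, B7 and Emaj7 are all diatonic. G (G–B–D) is not: scale degree 3 in E major carries G#m (iii). In E minor the chord on that degree is G, so here it functions as bIII, borrowed from the parallel minor.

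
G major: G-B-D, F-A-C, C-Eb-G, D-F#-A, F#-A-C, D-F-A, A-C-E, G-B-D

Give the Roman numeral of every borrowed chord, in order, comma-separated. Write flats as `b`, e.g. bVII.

G major has the diatonic set G, Am, Bm, C, D, Em, F#dim. Of the given chords, G–B–D = G, D–F#–A = D, F#–A–C = F#dim and A–C–E = Am are diatonic. But F–A–C is foreign: the diatonic vii° on degree 7 is F#dim, whereas F comes from G minor. It is labeled bVII. But C–Eb–G is foreign: the diatonic IV on degree 4 is C, whereas Cm comes from G minor. It is labeled iv. D–F–A is not: scale degree 5 in G major carries D (V). In G minor the chord on that degree is Dm, so here it functions as v, borrowed from the parallel minor.

bVII, iv, v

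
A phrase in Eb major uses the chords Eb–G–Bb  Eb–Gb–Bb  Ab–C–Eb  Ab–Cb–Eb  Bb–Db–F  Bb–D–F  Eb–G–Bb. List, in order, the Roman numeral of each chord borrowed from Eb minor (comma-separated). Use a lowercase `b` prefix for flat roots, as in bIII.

i, iv, v

Eb major has the diatonic set Eb, Fm, Gm, Ab, Bb, Cm, Ddim. Of the given chords, Eb–G–Bb = Eb, Ab–C–Eb = Ab and Bb–D–F = Bb are diatonic. Eb–Gb–Bb doesn't fit — on degree 1 Eb major would have Eb (I). Ebm is the degree-1 chord of Eb minor, so it is the borrowed i. Ab–Cb–Eb doesn't fit — on degree 4 Eb major would have Ab (IV). Abm is the degree-4 chord of Eb minor, so it is the borrowed iv. But Bb–Db–F is foreign: the diatonic V on degree 5 is Bb, whereas Bbm comes from Eb minor. It is labeled v.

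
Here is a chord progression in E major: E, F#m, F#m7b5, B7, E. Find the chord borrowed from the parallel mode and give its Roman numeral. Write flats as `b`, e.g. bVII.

iiø7

E major has the diatonic set E, F#m, G#m, A, B, C#m, D#dim. E, F#m and B7 all belong to that set. But F#m7b5 (F#–A–C–E) is foreign: the diatonic ii on degree 2 is F#m, whereas F#m7b5 comes from E minor. It is labeled iiø7.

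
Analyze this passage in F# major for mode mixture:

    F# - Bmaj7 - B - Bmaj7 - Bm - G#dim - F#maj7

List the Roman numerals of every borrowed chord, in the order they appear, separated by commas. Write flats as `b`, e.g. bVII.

In F# major the diatonic chords are F#, G#m, A#m, B, C#, D#m, E#dim. F#, Bmaj7, B and F#maj7 all belong to that set. Bm (B–D–F#) is not: scale degree 4 in F# major carries B (IV). In F# minor the chord on that degree is Bm, so here it functions as iv, borrowed from the parallel minor. G#dim (G#–B–D) is not: scale degree 2 in F# major carries G#m (ii). In F# minor the chord on that degree is G#dim, so here it functions as ii°, borrowed from the parallel minor.

iv, ii°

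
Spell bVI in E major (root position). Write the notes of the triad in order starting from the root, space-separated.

bVI is built on the lowered scale degree 6. In E major degree 6 is C#; lowered it becomes C. Stacking thirds in E minor on C gives C–E–G.

C E G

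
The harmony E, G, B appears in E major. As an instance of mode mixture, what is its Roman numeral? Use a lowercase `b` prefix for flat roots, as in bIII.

The root E is the diatonic 1st degree of E major; the borrowing shows in the chord quality. E–G–B is a minor chord — the form found in E minor, not the diatonic I (E). Borrowed into E major it is written i.

i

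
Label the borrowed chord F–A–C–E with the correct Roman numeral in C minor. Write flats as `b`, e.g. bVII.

F is scale degree 4 in C minor. Diatonically C minor has Fm (iv) on that degree; F–A–C–E is instead the major-seventh chord native to C major, so it takes the label IVmaj7.

IVmaj7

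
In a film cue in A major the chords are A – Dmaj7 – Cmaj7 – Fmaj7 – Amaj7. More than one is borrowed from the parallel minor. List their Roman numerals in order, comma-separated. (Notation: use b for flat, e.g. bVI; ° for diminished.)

bIIImaj7, bVImaj7

In A major the diatonic chords are A, Bm, C#m, D, E, F#m, G#dim. Of the given chords, A, Dmaj7 and Amaj7 are diatonic. But Cmaj7 (C–E–G–B) is foreign: the diatonic iii on degree 3 is C#m, whereas Cmaj7 comes from A minor. It is labeled bIIImaj7. Fmaj7 (F–A–C–E) is not: scale degree 6 in A major carries F#m (vi). In A minor the chord on that degree is Fmaj7, so here it functions as bVImaj7, borrowed from the parallel minor.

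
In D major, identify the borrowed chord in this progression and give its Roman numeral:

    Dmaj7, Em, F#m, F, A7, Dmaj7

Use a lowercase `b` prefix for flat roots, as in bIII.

bIII

D major has the diatonic set D, Em, F#m, G, A, Bm, C#dim. Of the given chords, Dmaj7, Em, F#m and A7 are diatonic. F (F–A–C) is not: scale degree 3 in D major carries F#m (iii). In D minor the chord on that degree is F, so here it functions as bIII, borrowed from the parallel minor.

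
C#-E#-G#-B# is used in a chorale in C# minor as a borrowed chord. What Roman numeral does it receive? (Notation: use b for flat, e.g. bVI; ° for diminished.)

The root C# is the diatonic 1st degree of C# minor; the borrowing shows in the chord quality. The diatonic chord on degree 1 would be C#m (i), but C#–E#–G#–B# is the major-seventh chord from C# major. As a borrowed chord it is labeled Imaj7.

Imaj7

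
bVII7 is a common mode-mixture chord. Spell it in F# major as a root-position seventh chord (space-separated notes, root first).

Scale degree 7 in F# major is E#. bVII7 uses the lowered form, E, taken from F# minor. Stacking thirds in F# minor on E gives E–G#–B–D.

E G# B D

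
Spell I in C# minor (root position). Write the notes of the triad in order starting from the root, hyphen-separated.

C#-E#-G#

I is built on scale degree 1, which is C# in both C# minor and its parallel. Building the major chord from the parallel major on C#: C#–E#–G#.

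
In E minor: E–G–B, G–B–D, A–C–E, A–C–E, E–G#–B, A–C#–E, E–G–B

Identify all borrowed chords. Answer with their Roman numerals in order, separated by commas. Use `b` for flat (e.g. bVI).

I, IV

In E minor (with V from harmonic minor) the diatonic chords are Em, F#dim, G, Am, B, C, D. Of the given chords, E–G–B = Em, G–B–D = G and A–C–E = Am are diatonic. E–G#–B is not: scale degree 1 in E minor carries Em (i). In E major the chord on that degree is E, so here it functions as I, borrowed from the parallel major. But A–C#–E is foreign: the diatonic iv on degree 4 is Am, whereas A comes from E major. It is labeled IV.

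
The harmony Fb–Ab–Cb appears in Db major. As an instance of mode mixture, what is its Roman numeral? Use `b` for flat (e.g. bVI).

bIII

In Db major scale degree 3 is F; Fb is its lowered form, from Db minor. The diatonic chord on degree 3 would be Fm (iii), but Fb–Ab–Cb is the major chord from Db minor. As a borrowed chord it is labeled bIII.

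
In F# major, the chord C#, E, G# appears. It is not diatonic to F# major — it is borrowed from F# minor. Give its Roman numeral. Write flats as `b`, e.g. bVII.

v

The root C# is the diatonic 5th degree of F# major; the borrowing shows in the chord quality. Diatonically F# major has C# (V) on that degree; C#–E–G# is instead the minor chord native to F# minor, so it takes the label v.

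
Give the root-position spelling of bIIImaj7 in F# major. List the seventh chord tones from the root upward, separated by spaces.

A C# E G#

Scale degree 3 in F# major is A#. bIIImaj7 uses the lowered form, A, taken from F# minor. In F# minor the chord on A is A–C#–E–G#.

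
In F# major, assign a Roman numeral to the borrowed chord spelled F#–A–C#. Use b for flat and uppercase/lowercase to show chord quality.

The root F# is the diatonic 1st degree of F# major; the borrowing shows in the chord quality. Diatonically F# major has F# (I) on that degree; F#–A–C# is instead the minor chord native to F# minor, so it takes the label i.

i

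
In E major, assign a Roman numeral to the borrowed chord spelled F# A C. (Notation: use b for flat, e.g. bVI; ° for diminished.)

The root F# is the diatonic 2nd degree of E major; the borrowing shows in the chord quality. F#–A–C is a diminished chord — the form found in E minor, not the diatonic ii (F#m). Borrowed into E major it is written ii°.

ii°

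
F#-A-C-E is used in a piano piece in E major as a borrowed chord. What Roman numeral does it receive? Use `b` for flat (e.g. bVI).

iiø7

F# is scale degree 2 in E major. F#–A–C–E is a half-diminished-seventh chord — the form found in E minor, not the diatonic ii (F#m). Borrowed into E major it is written iiø7.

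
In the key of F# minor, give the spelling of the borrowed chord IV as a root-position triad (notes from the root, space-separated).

IV is built on scale degree 4, which is B in both F# minor and its parallel. Building the major chord from the parallel major on B: B–D#–F#.

B D# F#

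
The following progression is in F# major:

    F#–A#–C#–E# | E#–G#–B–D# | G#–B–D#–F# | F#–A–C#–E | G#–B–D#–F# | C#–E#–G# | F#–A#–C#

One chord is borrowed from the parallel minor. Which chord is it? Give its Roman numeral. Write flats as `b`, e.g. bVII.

F# major has the diatonic set F#, G#m, A#m, B, C#, D#m, E#dim. Of the given chords, F#–A#–C#–E# = F#maj7, E#–G#–B–D# = E#m7b5, G#–B–D#–F# = G#m7, C#–E#–G# = C# and F#–A#–C# = F# are diatonic. F#–A–C#–E doesn't fit — on degree 1 F# major would have F# (I). F#m7 is the degree-1 chord of F# minor, so it is the borrowed i7.

i7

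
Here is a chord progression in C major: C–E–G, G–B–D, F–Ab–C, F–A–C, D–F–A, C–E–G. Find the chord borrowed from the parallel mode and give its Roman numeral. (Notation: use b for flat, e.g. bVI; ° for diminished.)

iv

In C major the diatonic chords are C, Dm, Em, F, G, Am, Bdim. Of the given chords, C–E–G = C, G–B–D = G, F–A–C = F and D–F–A = Dm are diatonic. But F–Ab–C is foreign: the diatonic IV on degree 4 is F, whereas Fm comes from C minor. It is labeled iv.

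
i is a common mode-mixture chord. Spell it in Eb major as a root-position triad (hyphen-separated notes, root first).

i is built on scale degree 1, which is Eb in both Eb major and its parallel. Stacking thirds in Eb minor on Eb gives Eb–Gb–Bb.

Eb-Gb-Bb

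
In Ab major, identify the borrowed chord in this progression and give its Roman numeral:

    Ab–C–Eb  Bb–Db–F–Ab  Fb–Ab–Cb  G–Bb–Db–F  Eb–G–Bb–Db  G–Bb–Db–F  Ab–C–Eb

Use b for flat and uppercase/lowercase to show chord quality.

In Ab major the diatonic chords are Ab, Bbm, Cm, Db, Eb, Fm, Gdim. Ab–C–Eb = Ab, Bb–Db–F–Ab = Bbm7, G–Bb–Db–F = Gm7b5 and Eb–G–Bb–Db = Eb7 all belong to that set. Fb–Ab–Cb is not: scale degree 6 in Ab major carries Fm (vi). In Ab minor the chord on that degree is Fb, so here it functions as bVI, borrowed from the parallel minor.

bVI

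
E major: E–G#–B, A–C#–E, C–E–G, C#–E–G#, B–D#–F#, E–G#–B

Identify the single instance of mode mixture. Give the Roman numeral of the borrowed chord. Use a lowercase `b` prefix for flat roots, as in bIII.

In E major the diatonic chords are E, F#m, G#m, A, B, C#m, D#dim. Of the given chords, E–G#–B = E, A–C#–E = A, C#–E–G# = C#m and B–D#–F# = B are diatonic. But C–E–G is foreign: the diatonic vi on degree 6 is C#m, whereas C comes from E minor. It is labeled bVI.

bVI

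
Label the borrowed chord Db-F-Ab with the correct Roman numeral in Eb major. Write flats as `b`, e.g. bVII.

bVII

The root Db is the lowered 7th scale degree — diatonically Eb major has D there. Db–F–Ab is a major chord — the form found in Eb minor, not the diatonic vii° (Ddim). Borrowed into Eb major it is written bVII.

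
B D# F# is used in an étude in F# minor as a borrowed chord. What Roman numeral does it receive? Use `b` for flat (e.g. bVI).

IV

The root B is the diatonic 4th degree of F# minor; the borrowing shows in the chord quality. The diatonic chord on degree 4 would be Bm (iv), but B–D#–F# is the major chord from F# major. As a borrowed chord it is labeled IV.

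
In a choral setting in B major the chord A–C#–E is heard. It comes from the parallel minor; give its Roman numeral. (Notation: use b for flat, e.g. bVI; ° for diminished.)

bVII

In B major scale degree 7 is A#; A is its lowered form, from B minor. Diatonically B major has A#dim (vii°) on that degree; A–C#–E is instead the major chord native to B minor, so it takes the label bVII.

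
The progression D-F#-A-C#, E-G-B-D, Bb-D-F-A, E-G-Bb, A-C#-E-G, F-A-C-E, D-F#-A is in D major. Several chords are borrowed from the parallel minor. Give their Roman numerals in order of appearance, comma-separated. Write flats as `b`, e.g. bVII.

bVImaj7, ii°, bIIImaj7

In D major the diatonic chords are D, Em, F#m, G, A, Bm, C#dim. D–F#–A–C# = Dmaj7, E–G–B–D = Em7, A–C#–E–G = A7 and D–F#–A = D all belong to that set. But Bb–D–F–A is foreign: the diatonic vi on degree 6 is Bm, whereas Bbmaj7 comes from D minor. It is labeled bVImaj7. But E–G–Bb is foreign: the diatonic ii on degree 2 is Em, whereas Edim comes from D minor. It is labeled ii°. But F–A–C–E is foreign: the diatonic iii on degree 3 is F#m, whereas Fmaj7 comes from D minor. It is labeled bIIImaj7.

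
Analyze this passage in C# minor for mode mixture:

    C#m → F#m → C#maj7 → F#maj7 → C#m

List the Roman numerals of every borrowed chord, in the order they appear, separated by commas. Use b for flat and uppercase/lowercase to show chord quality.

Imaj7, IVmaj7

The diatonic triads in C# minor (with V from harmonic minor) are C#m, D#dim, E, F#m, G#, A, B. Of the given chords, C#m and F#m are diatonic. But C#maj7 (C#–E#–G#–B#) is foreign: the diatonic i on degree 1 is C#m, whereas C#maj7 comes from C# major. It is labeled Imaj7. F#maj7 (F#–A#–C#–E#) is not: scale degree 4 in C# minor carries F#m (iv). In C# major the chord on that degree is F#maj7, so here it functions as IVmaj7, borrowed from the parallel major.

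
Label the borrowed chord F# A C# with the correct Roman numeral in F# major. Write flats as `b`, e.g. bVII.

i

The root F# is the diatonic 1st degree of F# major; the borrowing shows in the chord quality. F#–A–C# is a minor chord — the form found in F# minor, not the diatonic I (F#). Borrowed into F# major it is written i.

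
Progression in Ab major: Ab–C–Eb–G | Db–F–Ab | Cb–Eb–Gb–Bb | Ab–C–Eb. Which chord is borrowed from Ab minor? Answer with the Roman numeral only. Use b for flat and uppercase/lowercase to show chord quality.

bIIImaj7

In Ab major the diatonic chords are Ab, Bbm, Cm, Db, Eb, Fm, Gdim. Ab–C–Eb–G = Abmaj7, Db–F–Ab = Db and Ab–C–Eb = Ab all belong to that set. Cb–Eb–Gb–Bb doesn't fit — on degree 3 Ab major would have Cm (iii). Cbmaj7 is the degree-3 chord of Ab minor, so it is the borrowed bIIImaj7.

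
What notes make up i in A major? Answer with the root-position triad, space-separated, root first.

i is built on scale degree 1, which is A in both A major and its parallel. Stacking thirds in A minor on A gives A–C–E.

A C E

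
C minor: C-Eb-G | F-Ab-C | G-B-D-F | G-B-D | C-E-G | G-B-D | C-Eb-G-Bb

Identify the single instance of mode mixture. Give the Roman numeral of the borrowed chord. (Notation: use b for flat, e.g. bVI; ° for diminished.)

C minor has the diatonic set Cm, Ddim, Eb, Fm, G, Ab, Bb (with V from harmonic minor). C–Eb–G = Cm, F–Ab–C = Fm, G–B–D–F = G7, G–B–D = G and C–Eb–G–Bb = Cm7 are all diatonic. But C–E–G is foreign: the diatonic i on degree 1 is Cm, whereas C comes from C major. It is labeled I.

I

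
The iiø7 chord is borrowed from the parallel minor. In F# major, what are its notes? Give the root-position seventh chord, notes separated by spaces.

G# B D F#

The root, G#, is scale degree 2 — the same note in F# major and F# minor; only the chord quality changes. In F# minor the chord on G# is G#–B–D–F#.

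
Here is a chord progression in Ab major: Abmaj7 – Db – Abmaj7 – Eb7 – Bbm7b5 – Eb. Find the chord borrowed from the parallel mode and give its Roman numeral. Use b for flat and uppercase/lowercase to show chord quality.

Ab major has the diatonic set Ab, Bbm, Cm, Db, Eb, Fm, Gdim. Of the given chords, Abmaj7, Db, Eb7 and Eb are diatonic. Bbm7b5 (Bb–Db–Fb–Ab) is not: scale degree 2 in Ab major carries Bbm (ii). In Ab minor the chord on that degree is Bbm7b5, so here it functions as iiø7, borrowed from the parallel minor.

iiø7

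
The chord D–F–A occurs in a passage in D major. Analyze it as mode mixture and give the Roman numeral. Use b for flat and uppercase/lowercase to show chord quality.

The root D is the diatonic 1st degree of D major; the borrowing shows in the chord quality. The diatonic chord on degree 1 would be D (I), but D–F–A is the minor chord from D minor. As a borrowed chord it is labeled i.

i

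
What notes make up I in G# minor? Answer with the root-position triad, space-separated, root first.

G# B# D#

The root, G#, is scale degree 1 — the same note in G# minor and G# major; only the chord quality changes. Building the major chord from the parallel major on G#: G#–B#–D#.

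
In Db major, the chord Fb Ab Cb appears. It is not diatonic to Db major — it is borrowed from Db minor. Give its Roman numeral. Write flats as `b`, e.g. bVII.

Fb is the lowered form of scale degree 3 in Db major (the diatonic degree 3 is F). The diatonic chord on degree 3 would be Fm (iii), but Fb–Ab–Cb is the major chord from Db minor. As a borrowed chord it is labeled bIII.

bIII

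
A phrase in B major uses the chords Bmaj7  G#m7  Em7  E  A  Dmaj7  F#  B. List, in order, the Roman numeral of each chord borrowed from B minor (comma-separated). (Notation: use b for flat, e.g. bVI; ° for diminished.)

iv7, bVII, bIIImaj7

The diatonic triads in B major are B, C#m, D#m, E, F#, G#m, A#dim. Bmaj7, G#m7, E, F# and B are all diatonic. But Em7 (E–G–B–D) is foreign: the diatonic IV on degree 4 is E, whereas Em7 comes from B minor. It is labeled iv7. But A (A–C#–E) is foreign: the diatonic vii° on degree 7 is A#dim, whereas A comes from B minor. It is labeled bVII. Dmaj7 (D–F#–A–C#) doesn't fit — on degree 3 B major would have D#m (iii). Dmaj7 is the degree-3 chord of B minor, so it is the borrowed bIIImaj7.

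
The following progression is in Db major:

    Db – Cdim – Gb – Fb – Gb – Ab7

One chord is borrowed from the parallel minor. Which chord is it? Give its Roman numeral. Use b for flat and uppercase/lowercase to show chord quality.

bIII

The diatonic triads in Db major are Db, Ebm, Fm, Gb, Ab, Bbm, Cdim. Db, Cdim, Gb and Ab7 are all diatonic. But Fb (Fb–Ab–Cb) is foreign: the diatonic iii on degree 3 is Fm, whereas Fb comes from Db minor. It is labeled bIII.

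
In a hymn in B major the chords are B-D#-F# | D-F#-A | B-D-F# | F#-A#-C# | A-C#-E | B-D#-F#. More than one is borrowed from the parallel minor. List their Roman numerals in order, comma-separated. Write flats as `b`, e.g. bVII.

bIII, i, bVII

B major has the diatonic set B, C#m, D#m, E, F#, G#m, A#dim. B–D#–F# = B and F#–A#–C# = F# are both diatonic. D–F#–A is not: scale degree 3 in B major carries D#m (iii). In B minor the chord on that degree is D, so here it functions as bIII, borrowed from the parallel minor. But B–D–F# is foreign: the diatonic I on degree 1 is B, whereas Bm comes from B minor. It is labeled i. A–C#–E doesn't fit — on degree 7 B major would have A#dim (vii°). A is the degree-7 chord of B minor, so it is the borrowed bVII.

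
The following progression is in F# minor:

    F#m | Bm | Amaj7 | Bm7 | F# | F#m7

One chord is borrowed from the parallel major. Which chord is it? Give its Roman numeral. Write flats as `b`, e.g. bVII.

I

The diatonic triads in F# minor (with V from harmonic minor) are F#m, G#dim, A, Bm, C#, D, E. Of the given chords, F#m, Bm, Amaj7, Bm7 and F#m7 are diatonic. F# (F#–A#–C#) is not: scale degree 1 in F# minor carries F#m (i). In F# major the chord on that degree is F#, so here it functions as I, borrowed from the parallel major.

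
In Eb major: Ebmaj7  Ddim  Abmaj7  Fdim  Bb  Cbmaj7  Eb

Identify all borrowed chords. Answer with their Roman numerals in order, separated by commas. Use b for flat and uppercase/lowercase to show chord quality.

The diatonic triads in Eb major are Eb, Fm, Gm, Ab, Bb, Cm, Ddim. Of the given chords, Ebmaj7, Ddim, Abmaj7, Bb and Eb are diatonic. Fdim (F–Ab–Cb) doesn't fit — on degree 2 Eb major would have Fm (ii). Fdim is the degree-2 chord of Eb minor, so it is the borrowed ii°. But Cbmaj7 (Cb–Eb–Gb–Bb) is foreign: the diatonic vi on degree 6 is Cm, whereas Cbmaj7 comes from Eb minor. It is labeled bVImaj7.

ii°, bVImaj7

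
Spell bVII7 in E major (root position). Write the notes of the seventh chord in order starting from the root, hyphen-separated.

D-F#-A-C

Scale degree 7 in E major is D#. bVII7 uses the lowered form, D, taken from E minor. Stacking thirds in E minor on D gives D–F#–A–C.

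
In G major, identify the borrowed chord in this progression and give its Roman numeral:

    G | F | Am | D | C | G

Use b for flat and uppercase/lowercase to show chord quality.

bVII

The diatonic triads in G major are G, Am, Bm, C, D, Em, F#dim. G, Am, D and C are all diatonic. F (F–A–C) doesn't fit — on degree 7 G major would have F#dim (vii°). F is the degree-7 chord of G minor, so it is the borrowed bVII.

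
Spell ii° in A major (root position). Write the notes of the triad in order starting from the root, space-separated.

B D F

The root, B, is scale degree 2 — the same note in A major and A minor; only the chord quality changes. Stacking thirds in A minor on B gives B–D–F.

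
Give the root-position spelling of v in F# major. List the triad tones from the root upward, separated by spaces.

C# E G#

v is built on scale degree 5, which is C# in both F# major and its parallel. Building the minor chord from the parallel minor on C#: C#–E–G#.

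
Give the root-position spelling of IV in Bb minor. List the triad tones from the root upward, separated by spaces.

The root, Eb, is scale degree 4 — the same note in Bb minor and Bb major; only the chord quality changes. In Bb major the chord on Eb is Eb–G–Bb.

Eb G Bb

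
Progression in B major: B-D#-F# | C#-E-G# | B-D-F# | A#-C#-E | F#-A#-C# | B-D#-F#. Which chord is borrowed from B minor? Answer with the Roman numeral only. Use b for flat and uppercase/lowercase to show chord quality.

The diatonic triads in B major are B, C#m, D#m, E, F#, G#m, A#dim. B–D#–F# = B, C#–E–G# = C#m, A#–C#–E = A#dim and F#–A#–C# = F# all belong to that set. B–D–F# is not: scale degree 1 in B major carries B (I). In B minor the chord on that degree is Bm, so here it functions as i, borrowed from the parallel minor.

i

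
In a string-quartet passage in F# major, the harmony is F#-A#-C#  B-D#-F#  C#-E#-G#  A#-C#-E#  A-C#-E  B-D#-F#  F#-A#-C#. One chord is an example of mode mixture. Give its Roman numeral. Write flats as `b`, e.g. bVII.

bIII

In F# major the diatonic chords are F#, G#m, A#m, B, C#, D#m, E#dim. F#–A#–C# = F#, B–D#–F# = B, C#–E#–G# = C# and A#–C#–E# = A#m are all diatonic. But A–C#–E is foreign: the diatonic iii on degree 3 is A#m, whereas A comes from F# minor. It is labeled bIII.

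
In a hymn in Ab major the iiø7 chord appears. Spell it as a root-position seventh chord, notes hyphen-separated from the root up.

Bb-Db-Fb-Ab

The root, Bb, is scale degree 2 — the same note in Ab major and Ab minor; only the chord quality changes. In Ab minor the chord on Bb is Bb–Db–Fb–Ab.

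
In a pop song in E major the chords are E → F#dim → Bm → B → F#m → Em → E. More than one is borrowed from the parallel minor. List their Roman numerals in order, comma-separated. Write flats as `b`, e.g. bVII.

The diatonic triads in E major are E, F#m, G#m, A, B, C#m, D#dim. E, B and F#m all belong to that set. F#dim (F#–A–C) is not: scale degree 2 in E major carries F#m (ii). In E minor the chord on that degree is F#dim, so here it functions as ii°, borrowed from the parallel minor. But Bm (B–D–F#) is foreign: the diatonic V on degree 5 is B, whereas Bm comes from E minor. It is labeled v. Em (E–G–B) is not: scale degree 1 in E major carries E (I). In E minor the chord on that degree is Em, so here it functions as i, borrowed from the parallel minor.

ii°, v, i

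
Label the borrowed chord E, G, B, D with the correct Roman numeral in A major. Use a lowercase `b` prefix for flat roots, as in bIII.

v7

E is scale degree 5 in A major. The diatonic chord on degree 5 would be E (V), but E–G–B–D is the minor-seventh chord from A minor. As a borrowed chord it is labeled v7.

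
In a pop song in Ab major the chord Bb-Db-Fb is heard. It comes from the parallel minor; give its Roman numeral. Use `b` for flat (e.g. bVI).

ii°

Bb is scale degree 2 in Ab major. Bb–Db–Fb is a diminished chord — the form found in Ab minor, not the diatonic ii (Bbm). Borrowed into Ab major it is written ii°.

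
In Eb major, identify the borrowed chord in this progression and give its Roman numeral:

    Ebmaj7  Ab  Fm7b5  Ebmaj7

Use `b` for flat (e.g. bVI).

In Eb major the diatonic chords are Eb, Fm, Gm, Ab, Bb, Cm, Ddim. Ebmaj7 and Ab both belong to that set. Fm7b5 (F–Ab–Cb–Eb) is not: scale degree 2 in Eb major carries Fm (ii). In Eb minor the chord on that degree is Fm7b5, so here it functions as iiø7, borrowed from the parallel minor.

iiø7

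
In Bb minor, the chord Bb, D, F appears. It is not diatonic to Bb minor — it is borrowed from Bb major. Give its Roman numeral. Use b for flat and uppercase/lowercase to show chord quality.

Bb is scale degree 1 in Bb minor. The diatonic chord on degree 1 would be Bbm (i), but Bb–D–F is the major chord from Bb major. As a borrowed chord it is labeled I.

I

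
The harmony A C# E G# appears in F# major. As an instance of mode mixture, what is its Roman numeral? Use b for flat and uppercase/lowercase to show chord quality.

bIIImaj7

A is the lowered form of scale degree 3 in F# major (the diatonic degree 3 is A#). A–C#–E–G# is a major-seventh chord — the form found in F# minor, not the diatonic iii (A#m). Borrowed into F# major it is written bIIImaj7.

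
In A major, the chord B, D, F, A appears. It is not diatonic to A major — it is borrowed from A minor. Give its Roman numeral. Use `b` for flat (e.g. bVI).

iiø7

The root B is the diatonic 2nd degree of A major; the borrowing shows in the chord quality. Diatonically A major has Bm (ii) on that degree; B–D–F–A is instead the half-diminished-seventh chord native to A minor, so it takes the label iiø7.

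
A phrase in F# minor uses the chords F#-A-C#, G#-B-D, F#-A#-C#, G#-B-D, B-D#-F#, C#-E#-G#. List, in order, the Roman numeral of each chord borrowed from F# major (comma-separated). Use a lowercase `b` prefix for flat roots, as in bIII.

F# minor has the diatonic set F#m, G#dim, A, Bm, C#, D, E (with V from harmonic minor). F#–A–C# = F#m, G#–B–D = G#dim and C#–E#–G# = C# all belong to that set. F#–A#–C# is not: scale degree 1 in F# minor carries F#m (i). In F# major the chord on that degree is F#, so here it functions as I, borrowed from the parallel major. B–D#–F# doesn't fit — on degree 4 F# minor would have Bm (iv). B is the degree-4 chord of F# major, so it is the borrowed IV.

I, IV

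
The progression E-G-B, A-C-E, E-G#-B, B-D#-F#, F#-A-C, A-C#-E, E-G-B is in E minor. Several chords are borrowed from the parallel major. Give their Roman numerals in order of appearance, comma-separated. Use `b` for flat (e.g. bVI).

I, IV

The diatonic triads in E minor (with V from harmonic minor) are Em, F#dim, G, Am, B, C, D. E–G–B = Em, A–C–E = Am, B–D#–F# = B and F#–A–C = F#dim are all diatonic. But E–G#–B is foreign: the diatonic i on degree 1 is Em, whereas E comes from E major. It is labeled I. A–C#–E doesn't fit — on degree 4 E minor would have Am (iv). A is the degree-4 chord of E major, so it is the borrowed IV.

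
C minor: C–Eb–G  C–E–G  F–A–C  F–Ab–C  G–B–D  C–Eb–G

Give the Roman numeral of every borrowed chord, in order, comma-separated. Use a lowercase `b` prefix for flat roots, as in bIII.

The diatonic triads in C minor (with V from harmonic minor) are Cm, Ddim, Eb, Fm, G, Ab, Bb. C–Eb–G = Cm, F–Ab–C = Fm and G–B–D = G are all diatonic. C–E–G is not: scale degree 1 in C minor carries Cm (i). In C major the chord on that degree is C, so here it functions as I, borrowed from the parallel major. But F–A–C is foreign: the diatonic iv on degree 4 is Fm, whereas F comes from C major. It is labeled IV.

I, IV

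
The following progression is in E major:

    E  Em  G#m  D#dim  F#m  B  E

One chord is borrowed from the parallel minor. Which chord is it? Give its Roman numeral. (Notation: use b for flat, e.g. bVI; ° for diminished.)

The diatonic triads in E major are E, F#m, G#m, A, B, C#m, D#dim. Of the given chords, E, G#m, D#dim, F#m and B are diatonic. Em (E–G–B) is not: scale degree 1 in E major carries E (I). In E minor the chord on that degree is Em, so here it functions as i, borrowed from the parallel minor.

i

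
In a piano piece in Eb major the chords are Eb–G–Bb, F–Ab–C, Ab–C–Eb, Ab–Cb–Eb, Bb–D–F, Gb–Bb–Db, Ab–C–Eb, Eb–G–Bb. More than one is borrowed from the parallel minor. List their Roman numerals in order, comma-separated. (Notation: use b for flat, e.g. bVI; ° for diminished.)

iv, bIII

In Eb major the diatonic chords are Eb, Fm, Gm, Ab, Bb, Cm, Ddim. Eb–G–Bb = Eb, F–Ab–C = Fm, Ab–C–Eb = Ab and Bb–D–F = Bb all belong to that set. Ab–Cb–Eb doesn't fit — on degree 4 Eb major would have Ab (IV). Abm is the degree-4 chord of Eb minor, so it is the borrowed iv. Gb–Bb–Db is not: scale degree 3 in Eb major carries Gm (iii). In Eb minor the chord on that degree is Gb, so here it functions as bIII, borrowed from the parallel minor.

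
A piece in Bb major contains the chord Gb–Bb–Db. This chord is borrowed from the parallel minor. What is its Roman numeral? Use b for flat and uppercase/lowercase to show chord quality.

The root Gb is the lowered 6th scale degree — diatonically Bb major has G there. Diatonically Bb major has Gm (vi) on that degree; Gb–Bb–Db is instead the major chord native to Bb minor, so it takes the label bVI.

bVI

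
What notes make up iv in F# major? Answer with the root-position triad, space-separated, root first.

iv is built on scale degree 4, which is B in both F# major and its parallel. Building the minor chord from the parallel minor on B: B–D–F#.

B D F#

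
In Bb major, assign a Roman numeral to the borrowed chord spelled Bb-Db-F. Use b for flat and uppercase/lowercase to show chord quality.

Bb is scale degree 1 in Bb major. Bb–Db–F is a minor chord — the form found in Bb minor, not the diatonic I (Bb). Borrowed into Bb major it is written i.

i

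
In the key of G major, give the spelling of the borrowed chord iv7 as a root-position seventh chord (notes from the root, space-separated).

iv7 is built on scale degree 4, which is C in both G major and its parallel. In G minor the chord on C is C–Eb–G–Bb.

C Eb G Bb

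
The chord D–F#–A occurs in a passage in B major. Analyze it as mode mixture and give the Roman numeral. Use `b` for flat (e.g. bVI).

bIII

D is the lowered form of scale degree 3 in B major (the diatonic degree 3 is D#). Diatonically B major has D#m (iii) on that degree; D–F#–A is instead the major chord native to B minor, so it takes the label bIII.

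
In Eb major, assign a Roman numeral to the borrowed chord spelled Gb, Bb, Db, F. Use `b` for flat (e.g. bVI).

Gb is the lowered form of scale degree 3 in Eb major (the diatonic degree 3 is G). Diatonically Eb major has Gm (iii) on that degree; Gb–Bb–Db–F is instead the major-seventh chord native to Eb minor, so it takes the label bIIImaj7.

bIIImaj7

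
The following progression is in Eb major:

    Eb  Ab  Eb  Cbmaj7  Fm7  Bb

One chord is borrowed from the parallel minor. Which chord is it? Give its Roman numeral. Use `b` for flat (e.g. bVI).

bVImaj7

In Eb major the diatonic chords are Eb, Fm, Gm, Ab, Bb, Cm, Ddim. Eb, Ab, Fm7 and Bb are all diatonic. Cbmaj7 (Cb–Eb–Gb–Bb) doesn't fit — on degree 6 Eb major would have Cm (vi). Cbmaj7 is the degree-6 chord of Eb minor, so it is the borrowed bVImaj7.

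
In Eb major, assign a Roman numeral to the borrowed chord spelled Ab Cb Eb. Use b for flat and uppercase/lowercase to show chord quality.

Ab is scale degree 4 in Eb major. The diatonic chord on degree 4 would be Ab (IV), but Ab–Cb–Eb is the minor chord from Eb minor. As a borrowed chord it is labeled iv.

iv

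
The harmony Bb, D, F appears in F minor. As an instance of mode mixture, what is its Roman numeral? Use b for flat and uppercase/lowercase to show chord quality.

IV

The root Bb is the diatonic 4th degree of F minor; the borrowing shows in the chord quality. The diatonic chord on degree 4 would be Bbm (iv), but Bb–D–F is the major chord from F major. As a borrowed chord it is labeled IV.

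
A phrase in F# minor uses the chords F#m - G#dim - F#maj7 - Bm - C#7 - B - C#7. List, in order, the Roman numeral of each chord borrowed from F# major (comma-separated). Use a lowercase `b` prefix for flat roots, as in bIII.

F# minor has the diatonic set F#m, G#dim, A, Bm, C#, D, E (with V from harmonic minor). F#m, G#dim, Bm and C#7 are all diatonic. F#maj7 (F#–A#–C#–E#) doesn't fit — on degree 1 F# minor would have F#m (i). F#maj7 is the degree-1 chord of F# major, so it is the borrowed Imaj7. B (B–D#–F#) doesn't fit — on degree 4 F# minor would have Bm (iv). B is the degree-4 chord of F# major, so it is the borrowed IV.

Imaj7, IV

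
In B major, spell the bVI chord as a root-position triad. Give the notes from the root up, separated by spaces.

G B D

Scale degree 6 in B major is G#. bVI uses the lowered form, G, taken from B minor. Stacking thirds in B minor on G gives G–B–D.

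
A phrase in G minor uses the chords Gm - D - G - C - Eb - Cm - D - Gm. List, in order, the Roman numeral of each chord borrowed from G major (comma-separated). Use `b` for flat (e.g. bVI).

I, IV

G minor has the diatonic set Gm, Adim, Bb, Cm, D, Eb, F (with V from harmonic minor). Of the given chords, Gm, D, Eb and Cm are diatonic. But G (G–B–D) is foreign: the diatonic i on degree 1 is Gm, whereas G comes from G major. It is labeled I. But C (C–E–G) is foreign: the diatonic iv on degree 4 is Cm, whereas C comes from G major. It is labeled IV.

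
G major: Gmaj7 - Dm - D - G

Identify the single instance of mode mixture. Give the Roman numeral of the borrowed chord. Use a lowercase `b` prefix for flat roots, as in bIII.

v

In G major the diatonic chords are G, Am, Bm, C, D, Em, F#dim. Of the given chords, Gmaj7, D and G are diatonic. But Dm (D–F–A) is foreign: the diatonic V on degree 5 is D, whereas Dm comes from G minor. It is labeled v.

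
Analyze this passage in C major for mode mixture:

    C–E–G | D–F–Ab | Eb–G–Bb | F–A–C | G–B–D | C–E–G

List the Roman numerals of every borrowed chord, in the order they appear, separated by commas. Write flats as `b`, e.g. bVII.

ii°, bIII

In C major the diatonic chords are C, Dm, Em, F, G, Am, Bdim. C–E–G = C, F–A–C = F and G–B–D = G all belong to that set. But D–F–Ab is foreign: the diatonic ii on degree 2 is Dm, whereas Ddim comes from C minor. It is labeled ii°. But Eb–G–Bb is foreign: the diatonic iii on degree 3 is Em, whereas Eb comes from C minor. It is labeled bIII.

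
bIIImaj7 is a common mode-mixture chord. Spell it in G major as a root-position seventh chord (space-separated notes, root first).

Bb D F A

bIIImaj7 is built on the lowered scale degree 3. In G major degree 3 is B; lowered it becomes Bb. In G minor the chord on Bb is Bb–D–F–A.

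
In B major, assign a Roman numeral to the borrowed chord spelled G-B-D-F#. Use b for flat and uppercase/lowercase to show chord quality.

G is the lowered form of scale degree 6 in B major (the diatonic degree 6 is G#). The diatonic chord on degree 6 would be G#m (vi), but G–B–D–F# is the major-seventh chord from B minor. As a borrowed chord it is labeled bVImaj7.

bVImaj7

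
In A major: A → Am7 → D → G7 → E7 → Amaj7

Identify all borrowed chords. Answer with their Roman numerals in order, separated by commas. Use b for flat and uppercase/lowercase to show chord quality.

i7, bVII7

In A major the diatonic chords are A, Bm, C#m, D, E, F#m, G#dim. Of the given chords, A, D, E7 and Amaj7 are diatonic. But Am7 (A–C–E–G) is foreign: the diatonic I on degree 1 is A, whereas Am7 comes from A minor. It is labeled i7. But G7 (G–B–D–F) is foreign: the diatonic vii° on degree 7 is G#dim, whereas G7 comes from A minor. It is labeled bVII7.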